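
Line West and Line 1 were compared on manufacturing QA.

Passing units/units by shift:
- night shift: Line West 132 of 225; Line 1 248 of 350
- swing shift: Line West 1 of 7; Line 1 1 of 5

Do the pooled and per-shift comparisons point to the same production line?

Night shift: Line West 132/225 = 58.7%, Line 1 248/350 = 70.9% → Line 1
Swing shift: Line West 1/7 = 14.3%, Line 1 1/5 = 20.0% → Line 1
Overall: Line West 133/232 = 57.3%, Line 1 249/355 = 70.1% → Line 1
Line 1 wins overall and in every shift group — no reversal.

Yes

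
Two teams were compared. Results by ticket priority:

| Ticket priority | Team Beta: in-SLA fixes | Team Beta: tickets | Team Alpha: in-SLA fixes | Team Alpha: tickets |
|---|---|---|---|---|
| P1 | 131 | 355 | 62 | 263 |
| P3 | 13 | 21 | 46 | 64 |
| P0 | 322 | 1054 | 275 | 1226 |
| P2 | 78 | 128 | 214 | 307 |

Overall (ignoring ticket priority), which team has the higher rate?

P1: Team Beta 131/355 = 36.9%, Team Alpha 62/263 = 23.6% → Team Beta
P3: Team Beta 13/21 = 61.9%, Team Alpha 46/64 = 71.9% → Team Alpha
P0: Team Beta 322/1054 = 30.6%, Team Alpha 275/1226 = 22.4% → Team Beta
P2: Team Beta 78/128 = 60.9%, Team Alpha 214/307 = 69.7% → Team Alpha
Overall: Team Beta 544/1558 = 34.9%, Team Alpha 597/1860 = 32.1% → Team Beta
(Neither sweeps every ticket group, but Team Beta has the higher pooled rate.)

Team Beta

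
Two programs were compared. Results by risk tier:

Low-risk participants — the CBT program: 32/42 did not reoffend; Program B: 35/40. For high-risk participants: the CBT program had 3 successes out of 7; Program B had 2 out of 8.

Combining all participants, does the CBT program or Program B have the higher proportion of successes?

Low-risk: the CBT program 32/42 = 76.2%, Program B 35/40 = 87.5% → Program B
High-risk: the CBT program 3/7 = 42.9%, Program B 2/8 = 25.0% → the CBT program
Overall: the CBT program 35/49 = 71.4%, Program B 37/48 = 77.1% → Program B
(Neither sweeps every risk group, but Program B has the higher pooled rate.)

Program B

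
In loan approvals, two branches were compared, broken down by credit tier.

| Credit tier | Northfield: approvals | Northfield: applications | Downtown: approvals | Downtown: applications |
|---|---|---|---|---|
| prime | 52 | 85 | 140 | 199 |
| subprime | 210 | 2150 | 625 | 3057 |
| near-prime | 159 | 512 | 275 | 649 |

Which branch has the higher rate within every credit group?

Downtown

Prime: Northfield 52/85 = 61.2%, Downtown 140/199 = 70.4% → Downtown
Subprime: Northfield 210/2150 = 9.8%, Downtown 625/3057 = 20.4% → Downtown
Near-prime: Northfield 159/512 = 31.1%, Downtown 275/649 = 42.4% → Downtown
Downtown has the higher rate in all 3 groups.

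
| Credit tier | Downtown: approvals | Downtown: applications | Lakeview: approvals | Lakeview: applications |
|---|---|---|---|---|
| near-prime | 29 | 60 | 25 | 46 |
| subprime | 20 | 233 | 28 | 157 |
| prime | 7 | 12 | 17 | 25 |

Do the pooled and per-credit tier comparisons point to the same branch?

Near-prime: Downtown 29/60 = 48.3%, Lakeview 25/46 = 54.3% → Lakeview
Subprime: Downtown 20/233 = 8.6%, Lakeview 28/157 = 17.8% → Lakeview
Prime: Downtown 7/12 = 58.3%, Lakeview 17/25 = 68.0% → Lakeview
Overall: Downtown 56/305 = 18.4%, Lakeview 70/228 = 30.7% → Lakeview
Lakeview wins overall and in every credit group — no reversal.

Yes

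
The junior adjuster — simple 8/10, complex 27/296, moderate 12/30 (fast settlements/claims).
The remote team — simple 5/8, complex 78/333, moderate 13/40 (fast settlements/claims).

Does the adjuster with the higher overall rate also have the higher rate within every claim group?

No

Simple: the junior adjuster 8/10 = 80.0%, the remote team 5/8 = 62.5% → the junior adjuster
Complex: the junior adjuster 27/296 = 9.1%, the remote team 78/333 = 23.4% → the remote team
Moderate: the junior adjuster 12/30 = 40.0%, the remote team 13/40 = 32.5% → the junior adjuster
Overall: the junior adjuster 47/336 = 14.0%, the remote team 96/381 = 25.2% → the remote team
Neither sweeps: the junior adjuster wins 2 of 3 groups, the remote team wins 1. The remote team wins overall but not every group — no Simpson reversal.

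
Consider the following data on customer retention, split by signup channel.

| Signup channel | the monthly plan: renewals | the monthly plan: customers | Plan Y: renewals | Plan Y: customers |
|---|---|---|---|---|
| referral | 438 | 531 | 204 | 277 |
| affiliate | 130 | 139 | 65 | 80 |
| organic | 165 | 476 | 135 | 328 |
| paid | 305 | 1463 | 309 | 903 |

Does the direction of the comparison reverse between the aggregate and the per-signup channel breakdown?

Referral: the monthly plan 438/531 = 82.5%, Plan Y 204/277 = 73.6% → the monthly plan
Affiliate: the monthly plan 130/139 = 93.5%, Plan Y 65/80 = 81.2% → the monthly plan
Organic: the monthly plan 165/476 = 34.7%, Plan Y 135/328 = 41.2% → Plan Y
Paid: the monthly plan 305/1463 = 20.8%, Plan Y 309/903 = 34.2% → Plan Y
Overall: the monthly plan 1038/2609 = 39.8%, Plan Y 713/1588 = 44.9% → Plan Y
Neither sweeps: the monthly plan wins 2 of 4 groups, Plan Y wins 2. Plan Y wins overall but not every group — no Simpson reversal.

No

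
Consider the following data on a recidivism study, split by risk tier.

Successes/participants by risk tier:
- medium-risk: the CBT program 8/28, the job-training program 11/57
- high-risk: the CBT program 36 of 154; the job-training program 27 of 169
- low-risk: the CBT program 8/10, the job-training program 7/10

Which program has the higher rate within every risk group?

Medium-risk: the CBT program 8/28 = 28.6%, the job-training program 11/57 = 19.3% → the CBT program
High-risk: the CBT program 36/154 = 23.4%, the job-training program 27/169 = 16.0% → the CBT program
Low-risk: the CBT program 8/10 = 80.0%, the job-training program 7/10 = 70.0% → the CBT program
The CBT program has the higher rate in all 3 groups.

the CBT program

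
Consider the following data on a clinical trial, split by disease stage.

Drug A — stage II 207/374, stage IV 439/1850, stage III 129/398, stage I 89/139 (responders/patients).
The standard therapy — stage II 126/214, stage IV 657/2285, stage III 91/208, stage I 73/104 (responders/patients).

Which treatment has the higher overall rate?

the standard therapy

Stage II: Drug A 207/374 = 55.3%, the standard therapy 126/214 = 58.9% → the standard therapy
Stage IV: Drug A 439/1850 = 23.7%, the standard therapy 657/2285 = 28.8% → the standard therapy
Stage III: Drug A 129/398 = 32.4%, the standard therapy 91/208 = 43.8% → the standard therapy
Stage I: Drug A 89/139 = 64.0%, the standard therapy 73/104 = 70.2% → the standard therapy
Overall: Drug A 864/2761 = 31.3%, the standard therapy 947/2811 = 33.7% → the standard therapy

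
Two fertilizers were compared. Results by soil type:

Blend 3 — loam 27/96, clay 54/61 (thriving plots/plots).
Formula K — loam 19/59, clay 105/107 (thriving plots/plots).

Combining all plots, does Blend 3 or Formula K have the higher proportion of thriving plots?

Formula K

Loam: Blend 3 27/96 = 28.1%, Formula K 19/59 = 32.2% → Formula K
Clay: Blend 3 54/61 = 88.5%, Formula K 105/107 = 98.1% → Formula K
Overall: Blend 3 81/157 = 51.6%, Formula K 124/166 = 74.7% → Formula K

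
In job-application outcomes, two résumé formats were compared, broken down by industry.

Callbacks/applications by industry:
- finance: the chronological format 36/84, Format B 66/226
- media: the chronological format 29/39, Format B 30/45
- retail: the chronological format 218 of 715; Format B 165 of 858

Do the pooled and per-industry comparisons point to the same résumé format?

Yes

Finance: the chronological format 36/84 = 42.9%, Format B 66/226 = 29.2% → the chronological format
Media: the chronological format 29/39 = 74.4%, Format B 30/45 = 66.7% → the chronological format
Retail: the chronological format 218/715 = 30.5%, Format B 165/858 = 19.2% → the chronological format
Overall: the chronological format 283/838 = 33.8%, Format B 261/1129 = 23.1% → the chronological format
The chronological format wins overall and in every industry group — no reversal.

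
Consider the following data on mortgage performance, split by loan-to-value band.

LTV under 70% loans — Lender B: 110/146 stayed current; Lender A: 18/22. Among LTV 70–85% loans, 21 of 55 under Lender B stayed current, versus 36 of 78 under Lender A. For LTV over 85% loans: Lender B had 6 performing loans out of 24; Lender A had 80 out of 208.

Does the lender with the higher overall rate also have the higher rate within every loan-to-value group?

No

LTV under 70%: Lender B 110/146 = 75.3%, Lender A 18/22 = 81.8% → Lender A
LTV 70–85%: Lender B 21/55 = 38.2%, Lender A 36/78 = 46.2% → Lender A
LTV over 85%: Lender B 6/24 = 25.0%, Lender A 80/208 = 38.5% → Lender A
Overall: Lender B 137/225 = 60.9%, Lender A 134/308 = 43.5% → Lender B
Lender A wins each loan-to-value group but Lender B wins overall — the comparison reverses. Lender A's loans skew toward LTV over 85%, which has a lower base rate.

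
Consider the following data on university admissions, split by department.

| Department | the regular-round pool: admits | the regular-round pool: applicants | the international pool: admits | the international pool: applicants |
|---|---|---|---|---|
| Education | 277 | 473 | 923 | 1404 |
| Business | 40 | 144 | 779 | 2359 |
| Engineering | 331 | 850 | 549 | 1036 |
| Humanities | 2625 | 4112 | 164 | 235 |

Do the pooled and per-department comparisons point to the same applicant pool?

Education: the regular-round pool 277/473 = 58.6%, the international pool 923/1404 = 65.7% → the international pool
Business: the regular-round pool 40/144 = 27.8%, the international pool 779/2359 = 33.0% → the international pool
Engineering: the regular-round pool 331/850 = 38.9%, the international pool 549/1036 = 53.0% → the international pool
Humanities: the regular-round pool 2625/4112 = 63.8%, the international pool 164/235 = 69.8% → the international pool
Overall: the regular-round pool 3273/5579 = 58.7%, the international pool 2415/5034 = 48.0% → the regular-round pool
The international pool wins each department group but the regular-round pool wins overall — the comparison reverses. The international pool's applicants skew toward Business, which has a lower base rate.

No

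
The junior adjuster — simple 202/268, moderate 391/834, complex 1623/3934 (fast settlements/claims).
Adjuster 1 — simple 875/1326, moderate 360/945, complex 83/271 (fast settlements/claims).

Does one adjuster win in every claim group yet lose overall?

Simple: the junior adjuster 202/268 = 75.4%, Adjuster 1 875/1326 = 66.0% → the junior adjuster
Moderate: the junior adjuster 391/834 = 46.9%, Adjuster 1 360/945 = 38.1% → the junior adjuster
Complex: the junior adjuster 1623/3934 = 41.3%, Adjuster 1 83/271 = 30.6% → the junior adjuster
Overall: the junior adjuster 2216/5036 = 44.0%, Adjuster 1 1318/2542 = 51.8% → Adjuster 1
The junior adjuster wins each claim group but Adjuster 1 wins overall — the comparison reverses. The junior adjuster's claims skew toward complex, which has a lower base rate.

Yes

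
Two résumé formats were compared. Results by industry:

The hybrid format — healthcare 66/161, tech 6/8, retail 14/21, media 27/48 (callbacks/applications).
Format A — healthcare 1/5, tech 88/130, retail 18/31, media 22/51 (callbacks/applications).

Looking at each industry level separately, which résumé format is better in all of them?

the hybrid format

Healthcare: the hybrid format 66/161 = 41.0%, Format A 1/5 = 20.0% → the hybrid format
Tech: the hybrid format 6/8 = 75.0%, Format A 88/130 = 67.7% → the hybrid format
Retail: the hybrid format 14/21 = 66.7%, Format A 18/31 = 58.1% → the hybrid format
Media: the hybrid format 27/48 = 56.2%, Format A 22/51 = 43.1% → the hybrid format
The hybrid format has the higher rate in all 4 groups.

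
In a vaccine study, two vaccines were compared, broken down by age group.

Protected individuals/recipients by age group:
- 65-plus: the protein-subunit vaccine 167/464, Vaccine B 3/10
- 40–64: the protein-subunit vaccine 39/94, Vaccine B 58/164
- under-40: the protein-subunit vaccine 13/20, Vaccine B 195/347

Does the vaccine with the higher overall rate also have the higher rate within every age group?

65-plus: the protein-subunit vaccine 167/464 = 36.0%, Vaccine B 3/10 = 30.0% → the protein-subunit vaccine
40–64: the protein-subunit vaccine 39/94 = 41.5%, Vaccine B 58/164 = 35.4% → the protein-subunit vaccine
Under-40: the protein-subunit vaccine 13/20 = 65.0%, Vaccine B 195/347 = 56.2% → the protein-subunit vaccine
Overall: the protein-subunit vaccine 219/578 = 37.9%, Vaccine B 256/521 = 49.1% → Vaccine B
The protein-subunit vaccine wins each age group but Vaccine B wins overall — the comparison reverses. The protein-subunit vaccine's recipients skew toward 65-plus, which has a lower base rate.

No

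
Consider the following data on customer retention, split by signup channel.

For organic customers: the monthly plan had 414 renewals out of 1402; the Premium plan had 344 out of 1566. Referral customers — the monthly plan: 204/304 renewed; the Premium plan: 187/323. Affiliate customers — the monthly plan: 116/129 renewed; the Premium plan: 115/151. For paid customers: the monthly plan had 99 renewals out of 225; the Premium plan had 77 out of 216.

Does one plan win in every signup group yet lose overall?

Organic: the monthly plan 414/1402 = 29.5%, the Premium plan 344/1566 = 22.0% → the monthly plan
Referral: the monthly plan 204/304 = 67.1%, the Premium plan 187/323 = 57.9% → the monthly plan
Affiliate: the monthly plan 116/129 = 89.9%, the Premium plan 115/151 = 76.2% → the monthly plan
Paid: the monthly plan 99/225 = 44.0%, the Premium plan 77/216 = 35.6% → the monthly plan
Overall: the monthly plan 833/2060 = 40.4%, the Premium plan 723/2256 = 32.0% → the monthly plan
The monthly plan wins overall and in every signup group — no reversal.

No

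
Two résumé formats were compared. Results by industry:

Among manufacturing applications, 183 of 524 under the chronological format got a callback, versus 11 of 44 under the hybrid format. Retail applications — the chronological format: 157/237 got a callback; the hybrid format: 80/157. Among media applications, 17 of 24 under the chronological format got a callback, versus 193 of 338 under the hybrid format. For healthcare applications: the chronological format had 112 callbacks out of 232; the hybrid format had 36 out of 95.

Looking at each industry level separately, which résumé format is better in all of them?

Manufacturing: the chronological format 183/524 = 34.9%, the hybrid format 11/44 = 25.0% → the chronological format
Retail: the chronological format 157/237 = 66.2%, the hybrid format 80/157 = 51.0% → the chronological format
Media: the chronological format 17/24 = 70.8%, the hybrid format 193/338 = 57.1% → the chronological format
Healthcare: the chronological format 112/232 = 48.3%, the hybrid format 36/95 = 37.9% → the chronological format
The chronological format has the higher rate in all 4 groups.

the chronological format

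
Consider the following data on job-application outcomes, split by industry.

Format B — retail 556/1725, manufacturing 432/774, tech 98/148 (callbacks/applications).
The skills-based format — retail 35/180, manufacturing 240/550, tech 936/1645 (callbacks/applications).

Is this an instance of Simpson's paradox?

Yes

Retail: Format B 556/1725 = 32.2%, the skills-based format 35/180 = 19.4% → Format B
Manufacturing: Format B 432/774 = 55.8%, the skills-based format 240/550 = 43.6% → Format B
Tech: Format B 98/148 = 66.2%, the skills-based format 936/1645 = 56.9% → Format B
Overall: Format B 1086/2647 = 41.0%, the skills-based format 1211/2375 = 51.0% → the skills-based format
Format B wins each industry group but the skills-based format wins overall — the comparison reverses. Format B's applications skew toward retail, which has a lower base rate.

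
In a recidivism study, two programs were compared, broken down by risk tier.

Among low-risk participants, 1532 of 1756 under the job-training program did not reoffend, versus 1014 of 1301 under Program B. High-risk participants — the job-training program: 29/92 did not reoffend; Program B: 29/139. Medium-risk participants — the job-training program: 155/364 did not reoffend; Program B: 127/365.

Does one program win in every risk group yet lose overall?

Low-risk: the job-training program 1532/1756 = 87.2%, Program B 1014/1301 = 77.9% → the job-training program
High-risk: the job-training program 29/92 = 31.5%, Program B 29/139 = 20.9% → the job-training program
Medium-risk: the job-training program 155/364 = 42.6%, Program B 127/365 = 34.8% → the job-training program
Overall: the job-training program 1716/2212 = 77.6%, Program B 1170/1805 = 64.8% → the job-training program
The job-training program wins overall and in every risk group — no reversal.

No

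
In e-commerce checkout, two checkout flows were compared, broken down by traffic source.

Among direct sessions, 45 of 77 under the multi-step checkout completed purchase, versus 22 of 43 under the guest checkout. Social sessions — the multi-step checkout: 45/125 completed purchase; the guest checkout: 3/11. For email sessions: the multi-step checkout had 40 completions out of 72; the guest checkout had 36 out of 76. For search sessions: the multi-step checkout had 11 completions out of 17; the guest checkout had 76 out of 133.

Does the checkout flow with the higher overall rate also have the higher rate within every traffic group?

Direct: the multi-step checkout 45/77 = 58.4%, the guest checkout 22/43 = 51.2% → the multi-step checkout
Social: the multi-step checkout 45/125 = 36.0%, the guest checkout 3/11 = 27.3% → the multi-step checkout
Email: the multi-step checkout 40/72 = 55.6%, the guest checkout 36/76 = 47.4% → the multi-step checkout
Search: the multi-step checkout 11/17 = 64.7%, the guest checkout 76/133 = 57.1% → the multi-step checkout
Overall: the multi-step checkout 141/291 = 48.5%, the guest checkout 137/263 = 52.1% → the guest checkout
The multi-step checkout wins each traffic group but the guest checkout wins overall — the comparison reverses. The multi-step checkout's sessions skew toward social, which has a lower base rate.

No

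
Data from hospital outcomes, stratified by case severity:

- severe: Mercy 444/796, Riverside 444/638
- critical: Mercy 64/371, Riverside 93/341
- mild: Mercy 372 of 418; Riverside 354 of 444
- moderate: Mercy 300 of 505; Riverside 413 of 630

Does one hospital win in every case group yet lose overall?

No

Severe: Mercy 444/796 = 55.8%, Riverside 444/638 = 69.6% → Riverside
Critical: Mercy 64/371 = 17.3%, Riverside 93/341 = 27.3% → Riverside
Mild: Mercy 372/418 = 89.0%, Riverside 354/444 = 79.7% → Mercy
Moderate: Mercy 300/505 = 59.4%, Riverside 413/630 = 65.6% → Riverside
Overall: Mercy 1180/2090 = 56.5%, Riverside 1304/2053 = 63.5% → Riverside
Neither sweeps: Mercy wins 1 of 4 groups, Riverside wins 3. Riverside wins overall but not every group — no Simpson reversal.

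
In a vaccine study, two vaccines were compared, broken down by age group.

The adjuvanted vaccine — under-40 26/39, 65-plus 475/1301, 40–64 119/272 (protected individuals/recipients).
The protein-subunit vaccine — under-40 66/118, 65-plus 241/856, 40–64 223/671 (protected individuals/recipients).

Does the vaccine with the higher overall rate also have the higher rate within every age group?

Under-40: the adjuvanted vaccine 26/39 = 66.7%, the protein-subunit vaccine 66/118 = 55.9% → the adjuvanted vaccine
65-plus: the adjuvanted vaccine 475/1301 = 36.5%, the protein-subunit vaccine 241/856 = 28.2% → the adjuvanted vaccine
40–64: the adjuvanted vaccine 119/272 = 43.8%, the protein-subunit vaccine 223/671 = 33.2% → the adjuvanted vaccine
Overall: the adjuvanted vaccine 620/1612 = 38.5%, the protein-subunit vaccine 530/1645 = 32.2% → the adjuvanted vaccine
The adjuvanted vaccine wins overall and in every age group — no reversal.

Yes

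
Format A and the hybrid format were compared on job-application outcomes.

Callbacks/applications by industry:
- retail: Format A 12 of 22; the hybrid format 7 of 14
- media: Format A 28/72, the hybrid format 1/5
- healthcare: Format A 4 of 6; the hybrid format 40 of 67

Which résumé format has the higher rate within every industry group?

Format A

Retail: Format A 12/22 = 54.5%, the hybrid format 7/14 = 50.0% → Format A
Media: Format A 28/72 = 38.9%, the hybrid format 1/5 = 20.0% → Format A
Healthcare: Format A 4/6 = 66.7%, the hybrid format 40/67 = 59.7% → Format A
Format A has the higher rate in all 3 groups.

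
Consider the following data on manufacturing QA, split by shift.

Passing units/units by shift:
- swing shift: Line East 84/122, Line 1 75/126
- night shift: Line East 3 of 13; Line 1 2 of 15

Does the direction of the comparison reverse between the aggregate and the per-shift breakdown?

Swing shift: Line East 84/122 = 68.9%, Line 1 75/126 = 59.5% → Line East
Night shift: Line East 3/13 = 23.1%, Line 1 2/15 = 13.3% → Line East
Overall: Line East 87/135 = 64.4%, Line 1 77/141 = 54.6% → Line East
Line East wins overall and in every shift group — no reversal.

No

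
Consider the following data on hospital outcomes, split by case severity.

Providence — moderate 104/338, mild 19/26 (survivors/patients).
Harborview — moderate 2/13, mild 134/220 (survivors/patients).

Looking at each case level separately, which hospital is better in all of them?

Providence

Moderate: Providence 104/338 = 30.8%, Harborview 2/13 = 15.4% → Providence
Mild: Providence 19/26 = 73.1%, Harborview 134/220 = 60.9% → Providence
Providence has the higher rate in both groups.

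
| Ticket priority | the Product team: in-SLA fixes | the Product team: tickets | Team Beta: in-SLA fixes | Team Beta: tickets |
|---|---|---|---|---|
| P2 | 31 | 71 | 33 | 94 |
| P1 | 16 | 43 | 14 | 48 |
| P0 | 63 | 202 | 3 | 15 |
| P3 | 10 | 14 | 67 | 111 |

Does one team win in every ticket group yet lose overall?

P2: the Product team 31/71 = 43.7%, Team Beta 33/94 = 35.1% → the Product team
P1: the Product team 16/43 = 37.2%, Team Beta 14/48 = 29.2% → the Product team
P0: the Product team 63/202 = 31.2%, Team Beta 3/15 = 20.0% → the Product team
P3: the Product team 10/14 = 71.4%, Team Beta 67/111 = 60.4% → the Product team
Overall: the Product team 120/330 = 36.4%, Team Beta 117/268 = 43.7% → Team Beta
The Product team wins each ticket group but Team Beta wins overall — the comparison reverses. The Product team's tickets skew toward P0, which has a lower base rate.

Yes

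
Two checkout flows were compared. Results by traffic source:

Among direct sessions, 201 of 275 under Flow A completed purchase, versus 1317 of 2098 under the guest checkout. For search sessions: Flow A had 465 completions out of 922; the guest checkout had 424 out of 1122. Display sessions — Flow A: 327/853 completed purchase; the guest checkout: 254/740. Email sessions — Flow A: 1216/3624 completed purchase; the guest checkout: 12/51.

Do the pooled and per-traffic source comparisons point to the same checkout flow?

Direct: Flow A 201/275 = 73.1%, the guest checkout 1317/2098 = 62.8% → Flow A
Search: Flow A 465/922 = 50.4%, the guest checkout 424/1122 = 37.8% → Flow A
Display: Flow A 327/853 = 38.3%, the guest checkout 254/740 = 34.3% → Flow A
Email: Flow A 1216/3624 = 33.6%, the guest checkout 12/51 = 23.5% → Flow A
Overall: Flow A 2209/5674 = 38.9%, the guest checkout 2007/4011 = 50.0% → the guest checkout
Flow A wins each traffic group but the guest checkout wins overall — the comparison reverses. Flow A's sessions skew toward email, which has a lower base rate.

No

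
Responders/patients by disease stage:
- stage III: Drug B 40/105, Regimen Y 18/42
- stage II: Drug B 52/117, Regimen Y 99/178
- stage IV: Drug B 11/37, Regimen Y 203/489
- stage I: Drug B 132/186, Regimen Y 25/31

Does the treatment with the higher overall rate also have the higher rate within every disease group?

No

Stage III: Drug B 40/105 = 38.1%, Regimen Y 18/42 = 42.9% → Regimen Y
Stage II: Drug B 52/117 = 44.4%, Regimen Y 99/178 = 55.6% → Regimen Y
Stage IV: Drug B 11/37 = 29.7%, Regimen Y 203/489 = 41.5% → Regimen Y
Stage I: Drug B 132/186 = 71.0%, Regimen Y 25/31 = 80.6% → Regimen Y
Overall: Drug B 235/445 = 52.8%, Regimen Y 345/740 = 46.6% → Drug B
Regimen Y wins each disease group but Drug B wins overall — the comparison reverses. Regimen Y's patients skew toward stage IV, which has a lower base rate.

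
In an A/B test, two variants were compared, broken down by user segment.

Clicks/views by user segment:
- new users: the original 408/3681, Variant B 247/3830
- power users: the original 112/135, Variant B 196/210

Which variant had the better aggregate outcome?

the original

New users: the original 408/3681 = 11.1%, Variant B 247/3830 = 6.4% → the original
Power users: the original 112/135 = 83.0%, Variant B 196/210 = 93.3% → Variant B
Overall: the original 520/3816 = 13.6%, Variant B 443/4040 = 11.0% → the original
(Neither sweeps every user group, but the original has the higher pooled rate.)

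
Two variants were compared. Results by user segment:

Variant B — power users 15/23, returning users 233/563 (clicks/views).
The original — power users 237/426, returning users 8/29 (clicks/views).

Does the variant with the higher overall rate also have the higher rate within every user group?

No

Power users: Variant B 15/23 = 65.2%, the original 237/426 = 55.6% → Variant B
Returning users: Variant B 233/563 = 41.4%, the original 8/29 = 27.6% → Variant B
Overall: Variant B 248/586 = 42.3%, the original 245/455 = 53.8% → the original
Variant B wins each user group but the original wins overall — the comparison reverses. Variant B's views skew toward returning users, which has a lower base rate.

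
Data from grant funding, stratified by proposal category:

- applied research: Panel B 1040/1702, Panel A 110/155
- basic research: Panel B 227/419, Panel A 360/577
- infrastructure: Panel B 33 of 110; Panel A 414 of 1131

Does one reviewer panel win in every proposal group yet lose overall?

Yes

Applied research: Panel B 1040/1702 = 61.1%, Panel A 110/155 = 71.0% → Panel A
Basic research: Panel B 227/419 = 54.2%, Panel A 360/577 = 62.4% → Panel A
Infrastructure: Panel B 33/110 = 30.0%, Panel A 414/1131 = 36.6% → Panel A
Overall: Panel B 1300/2231 = 58.3%, Panel A 884/1863 = 47.5% → Panel B
Panel A wins each proposal group but Panel B wins overall — the comparison reverses. Panel A's proposals skew toward infrastructure, which has a lower base rate.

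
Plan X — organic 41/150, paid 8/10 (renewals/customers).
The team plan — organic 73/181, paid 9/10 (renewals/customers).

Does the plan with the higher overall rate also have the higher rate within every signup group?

Yes

Organic: Plan X 41/150 = 27.3%, the team plan 73/181 = 40.3% → the team plan
Paid: Plan X 8/10 = 80.0%, the team plan 9/10 = 90.0% → the team plan
Overall: Plan X 49/160 = 30.6%, the team plan 82/191 = 42.9% → the team plan
The team plan wins overall and in every signup group — no reversal.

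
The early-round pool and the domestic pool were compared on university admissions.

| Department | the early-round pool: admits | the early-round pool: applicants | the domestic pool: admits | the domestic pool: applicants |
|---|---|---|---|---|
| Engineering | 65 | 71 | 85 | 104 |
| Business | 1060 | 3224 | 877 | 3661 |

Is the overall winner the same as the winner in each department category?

Yes

Engineering: the early-round pool 65/71 = 91.5%, the domestic pool 85/104 = 81.7% → the early-round pool
Business: the early-round pool 1060/3224 = 32.9%, the domestic pool 877/3661 = 24.0% → the early-round pool
Overall: the early-round pool 1125/3295 = 34.1%, the domestic pool 962/3765 = 25.6% → the early-round pool
The early-round pool wins overall and in every department group — no reversal.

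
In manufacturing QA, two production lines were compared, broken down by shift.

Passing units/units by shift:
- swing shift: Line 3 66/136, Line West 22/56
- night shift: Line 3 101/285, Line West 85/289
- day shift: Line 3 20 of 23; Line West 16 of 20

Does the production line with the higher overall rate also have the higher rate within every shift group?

Swing shift: Line 3 66/136 = 48.5%, Line West 22/56 = 39.3% → Line 3
Night shift: Line 3 101/285 = 35.4%, Line West 85/289 = 29.4% → Line 3
Day shift: Line 3 20/23 = 87.0%, Line West 16/20 = 80.0% → Line 3
Overall: Line 3 187/444 = 42.1%, Line West 123/365 = 33.7% → Line 3
Line 3 wins overall and in every shift group — no reversal.

Yes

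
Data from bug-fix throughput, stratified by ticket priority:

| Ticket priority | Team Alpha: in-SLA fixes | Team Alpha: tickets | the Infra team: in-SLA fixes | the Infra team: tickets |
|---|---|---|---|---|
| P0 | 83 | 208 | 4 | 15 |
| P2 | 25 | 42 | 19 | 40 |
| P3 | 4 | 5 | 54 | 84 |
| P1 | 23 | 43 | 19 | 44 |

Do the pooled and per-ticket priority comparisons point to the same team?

No

P0: Team Alpha 83/208 = 39.9%, the Infra team 4/15 = 26.7% → Team Alpha
P2: Team Alpha 25/42 = 59.5%, the Infra team 19/40 = 47.5% → Team Alpha
P3: Team Alpha 4/5 = 80.0%, the Infra team 54/84 = 64.3% → Team Alpha
P1: Team Alpha 23/43 = 53.5%, the Infra team 19/44 = 43.2% → Team Alpha
Overall: Team Alpha 135/298 = 45.3%, the Infra team 96/183 = 52.5% → the Infra team
Team Alpha wins each ticket group but the Infra team wins overall — the comparison reverses. Team Alpha's tickets skew toward P0, which has a lower base rate.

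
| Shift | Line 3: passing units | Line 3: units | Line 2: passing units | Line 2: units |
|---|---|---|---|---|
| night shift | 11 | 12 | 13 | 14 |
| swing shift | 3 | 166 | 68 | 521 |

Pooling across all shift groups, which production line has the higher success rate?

Line 2

Night shift: Line 3 11/12 = 91.7%, Line 2 13/14 = 92.9% → Line 2
Swing shift: Line 3 3/166 = 1.8%, Line 2 68/521 = 13.1% → Line 2
Overall: Line 3 14/178 = 7.9%, Line 2 81/535 = 15.1% → Line 2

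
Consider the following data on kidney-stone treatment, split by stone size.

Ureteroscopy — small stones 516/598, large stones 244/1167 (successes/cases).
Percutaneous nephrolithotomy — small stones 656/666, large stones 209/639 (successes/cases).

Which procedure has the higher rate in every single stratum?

Small stones: ureteroscopy 516/598 = 86.3%, percutaneous nephrolithotomy 656/666 = 98.5% → percutaneous nephrolithotomy
Large stones: ureteroscopy 244/1167 = 20.9%, percutaneous nephrolithotomy 209/639 = 32.7% → percutaneous nephrolithotomy
Percutaneous nephrolithotomy has the higher rate in both groups.

percutaneous nephrolithotomy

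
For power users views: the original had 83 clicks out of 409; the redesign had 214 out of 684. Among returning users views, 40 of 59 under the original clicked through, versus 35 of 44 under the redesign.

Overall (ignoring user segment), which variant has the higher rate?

Power users: the original 83/409 = 20.3%, the redesign 214/684 = 31.3% → the redesign
Returning users: the original 40/59 = 67.8%, the redesign 35/44 = 79.5% → the redesign
Overall: the original 123/468 = 26.3%, the redesign 249/728 = 34.2% → the redesign

the redesign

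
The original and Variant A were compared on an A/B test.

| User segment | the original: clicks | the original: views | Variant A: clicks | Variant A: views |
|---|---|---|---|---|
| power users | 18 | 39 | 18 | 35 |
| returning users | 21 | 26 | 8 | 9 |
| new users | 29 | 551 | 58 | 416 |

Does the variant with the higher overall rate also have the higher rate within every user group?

Power users: the original 18/39 = 46.2%, Variant A 18/35 = 51.4% → Variant A
Returning users: the original 21/26 = 80.8%, Variant A 8/9 = 88.9% → Variant A
New users: the original 29/551 = 5.3%, Variant A 58/416 = 13.9% → Variant A
Overall: the original 68/616 = 11.0%, Variant A 84/460 = 18.3% → Variant A
Variant A wins overall and in every user group — no reversal.

Yes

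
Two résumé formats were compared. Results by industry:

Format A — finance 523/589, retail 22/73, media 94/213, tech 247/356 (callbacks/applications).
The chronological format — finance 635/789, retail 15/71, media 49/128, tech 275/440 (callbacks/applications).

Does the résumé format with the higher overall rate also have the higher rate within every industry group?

Yes

Finance: Format A 523/589 = 88.8%, the chronological format 635/789 = 80.5% → Format A
Retail: Format A 22/73 = 30.1%, the chronological format 15/71 = 21.1% → Format A
Media: Format A 94/213 = 44.1%, the chronological format 49/128 = 38.3% → Format A
Tech: Format A 247/356 = 69.4%, the chronological format 275/440 = 62.5% → Format A
Overall: Format A 886/1231 = 72.0%, the chronological format 974/1428 = 68.2% → Format A
Format A wins overall and in every industry group — no reversal.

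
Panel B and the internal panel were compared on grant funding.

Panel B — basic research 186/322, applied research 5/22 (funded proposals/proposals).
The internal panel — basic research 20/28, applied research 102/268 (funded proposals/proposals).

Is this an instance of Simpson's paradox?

Yes

Basic research: Panel B 186/322 = 57.8%, the internal panel 20/28 = 71.4% → the internal panel
Applied research: Panel B 5/22 = 22.7%, the internal panel 102/268 = 38.1% → the internal panel
Overall: Panel B 191/344 = 55.5%, the internal panel 122/296 = 41.2% → Panel B
The internal panel wins each proposal group but Panel B wins overall — the comparison reverses. The internal panel's proposals skew toward applied research, which has a lower base rate.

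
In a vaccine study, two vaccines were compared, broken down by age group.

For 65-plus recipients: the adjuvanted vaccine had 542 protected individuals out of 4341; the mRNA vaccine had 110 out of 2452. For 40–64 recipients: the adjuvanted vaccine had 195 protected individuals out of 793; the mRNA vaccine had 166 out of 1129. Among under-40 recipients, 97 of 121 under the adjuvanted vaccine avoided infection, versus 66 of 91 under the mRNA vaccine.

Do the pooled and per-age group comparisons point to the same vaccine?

Yes

65-plus: the adjuvanted vaccine 542/4341 = 12.5%, the mRNA vaccine 110/2452 = 4.5% → the adjuvanted vaccine
40–64: the adjuvanted vaccine 195/793 = 24.6%, the mRNA vaccine 166/1129 = 14.7% → the adjuvanted vaccine
Under-40: the adjuvanted vaccine 97/121 = 80.2%, the mRNA vaccine 66/91 = 72.5% → the adjuvanted vaccine
Overall: the adjuvanted vaccine 834/5255 = 15.9%, the mRNA vaccine 342/3672 = 9.3% → the adjuvanted vaccine
The adjuvanted vaccine wins overall and in every age group — no reversal.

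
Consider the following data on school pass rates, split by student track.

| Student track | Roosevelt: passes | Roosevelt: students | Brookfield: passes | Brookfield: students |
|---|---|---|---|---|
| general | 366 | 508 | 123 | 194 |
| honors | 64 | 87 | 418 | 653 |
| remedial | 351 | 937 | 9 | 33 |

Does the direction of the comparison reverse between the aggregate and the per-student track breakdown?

Yes

General: Roosevelt 366/508 = 72.0%, Brookfield 123/194 = 63.4% → Roosevelt
Honors: Roosevelt 64/87 = 73.6%, Brookfield 418/653 = 64.0% → Roosevelt
Remedial: Roosevelt 351/937 = 37.5%, Brookfield 9/33 = 27.3% → Roosevelt
Overall: Roosevelt 781/1532 = 51.0%, Brookfield 550/880 = 62.5% → Brookfield
Roosevelt wins each student group but Brookfield wins overall — the comparison reverses. Roosevelt's students skew toward remedial, which has a lower base rate.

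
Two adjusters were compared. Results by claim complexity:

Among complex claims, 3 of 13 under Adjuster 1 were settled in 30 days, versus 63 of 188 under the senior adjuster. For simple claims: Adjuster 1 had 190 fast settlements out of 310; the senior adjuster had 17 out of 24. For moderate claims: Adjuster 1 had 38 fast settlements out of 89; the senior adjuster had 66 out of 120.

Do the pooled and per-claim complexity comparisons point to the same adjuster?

No

Complex: Adjuster 1 3/13 = 23.1%, the senior adjuster 63/188 = 33.5% → the senior adjuster
Simple: Adjuster 1 190/310 = 61.3%, the senior adjuster 17/24 = 70.8% → the senior adjuster
Moderate: Adjuster 1 38/89 = 42.7%, the senior adjuster 66/120 = 55.0% → the senior adjuster
Overall: Adjuster 1 231/412 = 56.1%, the senior adjuster 146/332 = 44.0% → Adjuster 1
The senior adjuster wins each claim group but Adjuster 1 wins overall — the comparison reverses. The senior adjuster's claims skew toward complex, which has a lower base rate.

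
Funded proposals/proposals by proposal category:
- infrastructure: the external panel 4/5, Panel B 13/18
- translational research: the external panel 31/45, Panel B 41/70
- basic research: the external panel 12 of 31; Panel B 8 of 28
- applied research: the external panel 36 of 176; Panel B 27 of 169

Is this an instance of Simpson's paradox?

Infrastructure: the external panel 4/5 = 80.0%, Panel B 13/18 = 72.2% → the external panel
Translational research: the external panel 31/45 = 68.9%, Panel B 41/70 = 58.6% → the external panel
Basic research: the external panel 12/31 = 38.7%, Panel B 8/28 = 28.6% → the external panel
Applied research: the external panel 36/176 = 20.5%, Panel B 27/169 = 16.0% → the external panel
Overall: the external panel 83/257 = 32.3%, Panel B 89/285 = 31.2% → the external panel
The external panel wins overall and in every proposal group — no reversal.

No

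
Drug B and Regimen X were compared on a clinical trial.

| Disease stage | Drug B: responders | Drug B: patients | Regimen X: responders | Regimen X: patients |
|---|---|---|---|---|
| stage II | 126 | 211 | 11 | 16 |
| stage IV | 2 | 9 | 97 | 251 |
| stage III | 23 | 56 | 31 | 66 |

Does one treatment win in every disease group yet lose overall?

Stage II: Drug B 126/211 = 59.7%, Regimen X 11/16 = 68.8% → Regimen X
Stage IV: Drug B 2/9 = 22.2%, Regimen X 97/251 = 38.6% → Regimen X
Stage III: Drug B 23/56 = 41.1%, Regimen X 31/66 = 47.0% → Regimen X
Overall: Drug B 151/276 = 54.7%, Regimen X 139/333 = 41.7% → Drug B
Regimen X wins each disease group but Drug B wins overall — the comparison reverses. Regimen X's patients skew toward stage IV, which has a lower base rate.

Yes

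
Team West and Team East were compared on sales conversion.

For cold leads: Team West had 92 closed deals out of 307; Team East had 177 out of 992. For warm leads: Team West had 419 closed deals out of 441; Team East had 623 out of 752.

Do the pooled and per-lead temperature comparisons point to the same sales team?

Cold: Team West 92/307 = 30.0%, Team East 177/992 = 17.8% → Team West
Warm: Team West 419/441 = 95.0%, Team East 623/752 = 82.8% → Team West
Overall: Team West 511/748 = 68.3%, Team East 800/1744 = 45.9% → Team West
Team West wins overall and in every lead group — no reversal.

Yes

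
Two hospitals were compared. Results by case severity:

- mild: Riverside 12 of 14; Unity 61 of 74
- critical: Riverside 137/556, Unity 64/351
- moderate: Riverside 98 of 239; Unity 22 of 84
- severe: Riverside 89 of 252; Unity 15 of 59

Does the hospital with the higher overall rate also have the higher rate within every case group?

Mild: Riverside 12/14 = 85.7%, Unity 61/74 = 82.4% → Riverside
Critical: Riverside 137/556 = 24.6%, Unity 64/351 = 18.2% → Riverside
Moderate: Riverside 98/239 = 41.0%, Unity 22/84 = 26.2% → Riverside
Severe: Riverside 89/252 = 35.3%, Unity 15/59 = 25.4% → Riverside
Overall: Riverside 336/1061 = 31.7%, Unity 162/568 = 28.5% → Riverside
Riverside wins overall and in every case group — no reversal.

Yes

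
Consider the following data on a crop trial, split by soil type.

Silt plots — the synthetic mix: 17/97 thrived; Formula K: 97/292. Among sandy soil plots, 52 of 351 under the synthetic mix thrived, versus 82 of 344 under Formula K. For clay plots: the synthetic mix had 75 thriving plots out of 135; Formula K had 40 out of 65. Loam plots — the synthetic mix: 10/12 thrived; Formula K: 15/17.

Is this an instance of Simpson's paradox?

No

Silt: the synthetic mix 17/97 = 17.5%, Formula K 97/292 = 33.2% → Formula K
Sandy soil: the synthetic mix 52/351 = 14.8%, Formula K 82/344 = 23.8% → Formula K
Clay: the synthetic mix 75/135 = 55.6%, Formula K 40/65 = 61.5% → Formula K
Loam: the synthetic mix 10/12 = 83.3%, Formula K 15/17 = 88.2% → Formula K
Overall: the synthetic mix 154/595 = 25.9%, Formula K 234/718 = 32.6% → Formula K
Formula K wins overall and in every soil group — no reversal.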